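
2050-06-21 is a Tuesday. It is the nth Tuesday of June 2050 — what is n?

3rd

Day 21 falls in week ⌈21/7⌉ of the month.
Days 1–7 hold the 1st Tuesday, 8–14 the 2nd, 15–21 the 3rd, 22–28 the 4th, 29–31 the 5th.
21 is in the range for the 3rd.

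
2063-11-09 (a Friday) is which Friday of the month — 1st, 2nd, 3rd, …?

Day 9 falls in week ⌈9/7⌉ of the month.
Days 1–7 hold the 1st Friday, 8–14 the 2nd, 15–21 the 3rd, 22–28 the 4th, 29–31 the 5th.
9 is in the range for the 2nd.

2nd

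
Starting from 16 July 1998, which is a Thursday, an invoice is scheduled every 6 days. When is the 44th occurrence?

The 44th occurrence is 43 intervals after the first: 43 × 6 = 258 days after 16 July 1998.
July has 31 days — 15 days to the end of July leaves 243.
August has 31 days (212 left).
September has 30 days (182 left).
October has 31 days (151 left).
November has 30 days (121 left).
December has 31 days (90 left).
January has 31 days (59 left).
February has 28 days (31 left).
31 days into March → 31 March 1999.

31 March 1999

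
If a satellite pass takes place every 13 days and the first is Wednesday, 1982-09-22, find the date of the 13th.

1983-02-25

The 13th occurrence is 12 intervals after the first: 12 × 13 = 156 days after 1982-09-22.
September has 30 days — 8 days to the end of September leaves 148.
October has 31 days (117 left).
November has 30 days (87 left).
December has 31 days (56 left).
January has 31 days (25 left).
25 days into February → 1983-02-25.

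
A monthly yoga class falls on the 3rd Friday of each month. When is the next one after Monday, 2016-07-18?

July 2016 starts on a Friday; its first Friday is the 1st, so the 3rd Friday is the 15th — 2016-07-15.
That is not after 2016-07-18, so look at August 2016.
August 2016 starts on a Monday; its first Friday is the 5th, so the 3rd Friday is the 19th — 2016-08-19.

2016-08-19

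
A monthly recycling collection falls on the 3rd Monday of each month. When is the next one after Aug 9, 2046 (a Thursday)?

Aug 2046 starts on a Wednesday; its first Monday is the 6th, so the 3rd Monday is the 20th — Aug 20, 2046.
Aug 20, 2046 is after Aug 9, 2046, so that is the next one.

Aug 20, 2046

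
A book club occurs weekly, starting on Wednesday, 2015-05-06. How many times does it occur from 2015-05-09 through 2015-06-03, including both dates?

Occurrences land 7·i days after 2015-05-06 for i = 0, 1, 2, …
2015-05-09 is 3 days after the start; 3 ÷ 7 = 0 remainder 3; since the remainder is 3, round up to i = 1. First occurrence in the window: #2 on 2015-05-13 (1×7 = 7 days in).
2015-06-03 is 28 days after the start; 28 ÷ 7 = 4 remainder 0. Last occurrence in the window: #5 on 2015-06-03.
Occurrences #2 through #5: 4 in total.

4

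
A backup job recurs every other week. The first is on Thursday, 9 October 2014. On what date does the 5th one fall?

The 5th occurrence is 4 intervals after the first: 4 × 14 = 56 days after 9 October 2014.
October has 31 days — 22 days to the end of October leaves 34.
November has 30 days (4 left).
4 days into December → 4 December 2014.

4 December 2014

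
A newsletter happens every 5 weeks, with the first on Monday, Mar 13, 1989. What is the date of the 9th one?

The 9th occurrence is 8 intervals after the first: 8 × 35 = 280 days after Mar 13, 1989.
Mar has 31 days — 18 days to the end of Mar leaves 262.
Apr has 30 days (232 left).
May has 31 days (201 left).
Jun has 30 days (171 left).
Jul has 31 days (140 left).
Aug has 31 days (109 left).
Sep has 30 days (79 left).
Oct has 31 days (48 left).
Nov has 30 days (18 left).
18 days into Dec → Dec 18, 1989.

Dec 18, 1989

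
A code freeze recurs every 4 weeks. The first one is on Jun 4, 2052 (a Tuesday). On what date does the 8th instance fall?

Dec 17, 2052

The 8th occurrence is 7 intervals after the first: 7 × 28 = 196 days after Jun 4, 2052.
Jun has 30 days — 26 days to the end of Jun leaves 170.
Jul has 31 days (139 left).
Aug has 31 days (108 left).
Sep has 30 days (78 left).
Oct has 31 days (47 left).
Nov has 30 days (17 left).
17 days into Dec → Dec 17, 2052.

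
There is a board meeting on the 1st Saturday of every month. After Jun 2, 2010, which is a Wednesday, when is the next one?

Jun 2010 starts on a Tuesday, so its 1st Saturday is Jun 5, 2010 (4 days in).
Jun 5, 2010 is after Jun 2, 2010, so that is the next one.

Jun 5, 2010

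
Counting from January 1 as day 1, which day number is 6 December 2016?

341

Days in months before December: 31 + 29 + 31 + 30 + 31 + 30 + 31 + 31 + 30 + 31 + 30 = 335.
Plus 6 days into December → day 341.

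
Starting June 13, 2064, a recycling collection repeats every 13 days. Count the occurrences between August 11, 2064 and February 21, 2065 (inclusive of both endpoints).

Occurrences land 13·i days after June 13, 2064 for i = 0, 1, 2, …
August 11, 2064 is 59 days after the start; 59 ÷ 13 = 4 remainder 7; since the remainder is 7, round up to i = 5. First occurrence in the window: #6 on August 17, 2064 (5×13 = 65 days in).
February 21, 2065 is 253 days after the start; 253 ÷ 13 = 19 remainder 6. Last occurrence in the window: #20 on February 15, 2065.
Occurrences #6 through #20: 15 in total.

15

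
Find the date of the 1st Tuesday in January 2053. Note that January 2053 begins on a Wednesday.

7 January 2053

January 2053 begins on a Wednesday, so the first Tuesday is January 7 (6 days later).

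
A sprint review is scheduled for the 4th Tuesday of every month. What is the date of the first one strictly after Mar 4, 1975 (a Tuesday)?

Mar 1975 starts on a Saturday; its first Tuesday is the 4th, so the 4th Tuesday is the 25th — Mar 25, 1975.
Mar 25, 1975 is after Mar 4, 1975, so that is the next one.

Mar 25, 1975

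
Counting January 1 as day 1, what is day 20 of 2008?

2008-01-20

20 into January → January 20.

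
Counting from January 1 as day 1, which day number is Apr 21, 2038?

111

Days in months before Apr: 31 + 28 + 31 = 90.
Plus 21 days into Apr → day 111.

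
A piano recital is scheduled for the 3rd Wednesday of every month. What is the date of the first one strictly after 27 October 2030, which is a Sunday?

20 November 2030

October 2030 starts on a Tuesday; its first Wednesday is the 2nd, so the 3rd Wednesday is the 16th — 16 October 2030.
That is not after 27 October 2030, so look at November 2030.
November 2030 starts on a Friday; its first Wednesday is the 6th, so the 3rd Wednesday is the 20th — 20 November 2030.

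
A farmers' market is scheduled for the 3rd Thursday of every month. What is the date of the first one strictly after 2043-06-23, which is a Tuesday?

2043-07-16

June 2043 starts on a Monday; its first Thursday is the 4th, so the 3rd Thursday is the 18th — 2043-06-18.
That is not after 2043-06-23, so look at July 2043.
July 2043 starts on a Wednesday; its first Thursday is the 2nd, so the 3rd Thursday is the 16th — 2043-07-16.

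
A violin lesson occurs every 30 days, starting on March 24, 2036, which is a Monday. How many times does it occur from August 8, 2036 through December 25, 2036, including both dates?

5

Occurrences land 30·i days after March 24, 2036 for i = 0, 1, 2, …
August 8, 2036 is 137 days after the start; 137 ÷ 30 = 4 remainder 17; since the remainder is 17, round up to i = 5. First occurrence in the window: #6 on August 21, 2036 (5×30 = 150 days in).
December 25, 2036 is 276 days after the start; 276 ÷ 30 = 9 remainder 6. Last occurrence in the window: #10 on December 19, 2036.
Occurrences #6 through #10: 5 in total.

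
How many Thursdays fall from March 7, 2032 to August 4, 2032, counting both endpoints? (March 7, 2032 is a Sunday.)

March 7, 2032 is a Sunday; the first Thursday on or after it is March 11, 2032 (4 days later).
From March 11, 2032 to August 4, 2032: 20 + 30 + 31 + 30 + 31 + 4 = 146 days (rest of March, April, May, June, July, August).
146 ÷ 7 = 20 full weeks with remainder 6, so 20 more Thursdays after the first → 21.

21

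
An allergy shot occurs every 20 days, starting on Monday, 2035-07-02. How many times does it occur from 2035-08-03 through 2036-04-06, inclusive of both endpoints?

Occurrences land 20·i days after 2035-07-02 for i = 0, 1, 2, …
2035-08-03 is 32 days after the start; 32 ÷ 20 = 1 remainder 12; since the remainder is 12, round up to i = 2. First occurrence in the window: #3 on 2035-08-11 (2×20 = 40 days in).
2036-04-06 is 279 days after the start; 279 ÷ 20 = 13 remainder 19. Last occurrence in the window: #14 on 2036-03-18.
Occurrences #3 through #14: 12 in total.

12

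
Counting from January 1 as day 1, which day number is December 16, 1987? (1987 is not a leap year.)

Days in months before December: 31 + 28 + 31 + 30 + 31 + 30 + 31 + 31 + 30 + 31 + 30 = 334.
Plus 16 days into December → day 350.

350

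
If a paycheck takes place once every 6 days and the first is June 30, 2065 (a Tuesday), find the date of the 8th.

The 8th occurrence is 7 intervals after the first: 7 × 6 = 42 days after June 30, 2065.
June has 30 days — 0 days to the end of June leaves 42.
July has 31 days (11 left).
11 days into August → August 11, 2065.

August 11, 2065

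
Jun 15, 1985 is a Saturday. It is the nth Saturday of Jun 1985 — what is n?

3rd

Day 15 falls in week ⌈15/7⌉ of the month.
Days 1–7 hold the 1st Saturday, 8–14 the 2nd, 15–21 the 3rd, 22–28 the 4th, 29–31 the 5th.
15 is in the range for the 3rd.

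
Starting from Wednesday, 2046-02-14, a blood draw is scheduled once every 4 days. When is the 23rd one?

The 23rd occurrence is 22 intervals after the first: 22 × 4 = 88 days after 2046-02-14.
February has 28 days — 14 days to the end of February leaves 74.
March has 31 days (43 left).
April has 30 days (13 left).
13 days into May → 2046-05-13.

2046-05-13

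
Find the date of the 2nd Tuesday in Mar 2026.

Mar 10, 2026

Mar 2026 begins on a Sunday, so the first Tuesday is Mar 3 (2 days later).
The 2nd Tuesday is 1 weeks later: 3 + 7 = 10.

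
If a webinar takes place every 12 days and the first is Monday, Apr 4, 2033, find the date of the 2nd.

Apr 16, 2033

The 2nd occurrence is 1 interval after the first: 1 × 12 = 12 days after Apr 4, 2033.
12 days later is Apr 16, 2033.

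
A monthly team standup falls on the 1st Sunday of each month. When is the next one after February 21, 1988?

March 6, 1988

February 1988 starts on a Monday, so its 1st Sunday is February 7, 1988 (6 days in).
That is not after February 21, 1988, so look at March 1988.
March 1988 starts on a Tuesday, so its 1st Sunday is March 6, 1988 (5 days in).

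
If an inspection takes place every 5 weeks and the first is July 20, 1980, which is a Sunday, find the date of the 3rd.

September 28, 1980

The 3rd occurrence is 2 intervals after the first: 2 × 35 = 70 days after July 20, 1980.
July has 31 days — 11 days to the end of July leaves 59.
August has 31 days (28 left).
28 days into September → September 28, 1980.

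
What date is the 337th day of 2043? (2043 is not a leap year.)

Jan has 31 days (337 − 31 = 306 remain).
Feb has 28 days (306 − 28 = 278 remain).
Mar has 31 days (278 − 31 = 247 remain).
Apr has 30 days (247 − 30 = 217 remain).
May has 31 days (217 − 31 = 186 remain).
Jun has 30 days (186 − 30 = 156 remain).
Jul has 31 days (156 − 31 = 125 remain).
Aug has 31 days (125 − 31 = 94 remain).
Sep has 30 days (94 − 30 = 64 remain).
Oct has 31 days (64 − 31 = 33 remain).
Nov has 30 days (33 − 30 = 3 remain).
3 into Dec → Dec 3.

Dec 3, 2043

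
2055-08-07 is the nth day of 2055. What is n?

219

Days in months before August: 31 + 28 + 31 + 30 + 31 + 30 + 31 = 212.
Plus 7 days into August → day 219.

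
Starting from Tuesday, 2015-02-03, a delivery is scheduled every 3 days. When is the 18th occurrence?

The 18th occurrence is 17 intervals after the first: 17 × 3 = 51 days after 2015-02-03.
February has 28 days — 25 days to the end of February leaves 26.
26 days into March → 2015-03-26.

2015-03-26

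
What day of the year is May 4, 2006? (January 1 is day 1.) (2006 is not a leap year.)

Days in months before May: 31 + 28 + 31 + 30 = 120.
Plus 4 days into May → day 124.

124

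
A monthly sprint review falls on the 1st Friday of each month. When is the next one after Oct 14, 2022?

Nov 4, 2022

Oct 2022 starts on a Saturday, so its 1st Friday is Oct 7, 2022 (6 days in).
That is not after Oct 14, 2022, so look at Nov 2022.
Nov 2022 starts on a Tuesday, so its 1st Friday is Nov 4, 2022 (3 days in).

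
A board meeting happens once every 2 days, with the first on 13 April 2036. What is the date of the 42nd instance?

The 42nd occurrence is 41 intervals after the first: 41 × 2 = 82 days after 13 April 2036.
April has 30 days — 17 days to the end of April leaves 65.
May has 31 days (34 left).
June has 30 days (4 left).
4 days into July → 4 July 2036.

4 July 2036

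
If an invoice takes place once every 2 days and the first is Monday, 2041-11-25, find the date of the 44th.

The 44th occurrence is 43 intervals after the first: 43 × 2 = 86 days after 2041-11-25.
November has 30 days — 5 days to the end of November leaves 81.
December has 31 days (50 left).
January has 31 days (19 left).
19 days into February → 2042-02-19.

2042-02-19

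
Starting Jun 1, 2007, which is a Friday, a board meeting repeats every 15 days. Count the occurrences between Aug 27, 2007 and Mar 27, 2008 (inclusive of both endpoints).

15

Occurrences land 15·i days after Jun 1, 2007 for i = 0, 1, 2, …
Aug 27, 2007 is 87 days after the start; 87 ÷ 15 = 5 remainder 12; since the remainder is 12, round up to i = 6. First occurrence in the window: #7 on Aug 30, 2007 (6×15 = 90 days in).
Mar 27, 2008 is 300 days after the start; 300 ÷ 15 = 20 remainder 0. Last occurrence in the window: #21 on Mar 27, 2008.
Occurrences #7 through #21: 15 in total.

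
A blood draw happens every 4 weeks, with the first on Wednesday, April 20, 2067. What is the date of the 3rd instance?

June 15, 2067

The 3rd occurrence is 2 intervals after the first: 2 × 28 = 56 days after April 20, 2067.
April has 30 days — 10 days to the end of April leaves 46.
May has 31 days (15 left).
15 days into June → June 15, 2067.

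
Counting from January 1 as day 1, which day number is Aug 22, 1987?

234

Days in months before Aug: 31 + 28 + 31 + 30 + 31 + 30 + 31 = 212.
Plus 22 days into Aug → day 234.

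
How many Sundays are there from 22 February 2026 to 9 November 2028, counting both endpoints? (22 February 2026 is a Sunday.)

22 February 2026 is a Sunday; the first Sunday on or after it is 22 February 2026.
From 22 February 2026 to 9 November 2028: 312 + 365 + 314 = 991 days (rest of 2026, 2027, to 9 November 2028 in 2028).
991 ÷ 7 = 141 full weeks with remainder 4, so 141 more Sundays after the first → 142.

142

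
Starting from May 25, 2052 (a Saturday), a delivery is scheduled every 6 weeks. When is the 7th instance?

Feb 1, 2053

The 7th occurrence is 6 intervals after the first: 6 × 42 = 252 days after May 25, 2052.
May has 31 days — 6 days to the end of May leaves 246.
Jun has 30 days (216 left).
Jul has 31 days (185 left).
Aug has 31 days (154 left).
Sep has 30 days (124 left).
Oct has 31 days (93 left).
Nov has 30 days (63 left).
Dec has 31 days (32 left).
Jan has 31 days (1 left).
1 day into Feb → Feb 1, 2053.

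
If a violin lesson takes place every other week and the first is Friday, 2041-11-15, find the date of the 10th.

The 10th occurrence is 9 intervals after the first: 9 × 14 = 126 days after 2041-11-15.
November has 30 days — 15 days to the end of November leaves 111.
December has 31 days (80 left).
January has 31 days (49 left).
February has 28 days (21 left).
21 days into March → 2042-03-21.

2042-03-21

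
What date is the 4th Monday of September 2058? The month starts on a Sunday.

2058-09-23

September 2058 begins on a Sunday, so the first Monday is September 2 (1 day later).
The 4th Monday is 3 weeks later: 2 + 21 = 23.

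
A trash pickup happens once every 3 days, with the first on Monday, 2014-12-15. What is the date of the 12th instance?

2015-01-17

The 12th occurrence is 11 intervals after the first: 11 × 3 = 33 days after 2014-12-15.
December has 31 days — 16 days to the end of December leaves 17.
17 days into January → 2015-01-17.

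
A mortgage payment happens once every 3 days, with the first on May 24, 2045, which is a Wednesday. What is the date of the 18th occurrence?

The 18th occurrence is 17 intervals after the first: 17 × 3 = 51 days after May 24, 2045.
May has 31 days — 7 days to the end of May leaves 44.
Jun has 30 days (14 left).
14 days into Jul → Jul 14, 2045.

Jul 14, 2045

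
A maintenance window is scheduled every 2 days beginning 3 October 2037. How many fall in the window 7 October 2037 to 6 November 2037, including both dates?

Occurrences land 2·i days after 3 October 2037 for i = 0, 1, 2, …
7 October 2037 is 4 days after the start; 4 ÷ 2 = 2 remainder 0. First occurrence in the window: #3 on 7 October 2037 (2×2 = 4 days in).
6 November 2037 is 34 days after the start; 34 ÷ 2 = 17 remainder 0. Last occurrence in the window: #18 on 6 November 2037.
Occurrences #3 through #18: 16 in total.

16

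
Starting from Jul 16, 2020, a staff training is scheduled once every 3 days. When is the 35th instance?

Oct 26, 2020

The 35th occurrence is 34 intervals after the first: 34 × 3 = 102 days after Jul 16, 2020.
Jul has 31 days — 15 days to the end of Jul leaves 87.
Aug has 31 days (56 left).
Sep has 30 days (26 left).
26 days into Oct → Oct 26, 2020.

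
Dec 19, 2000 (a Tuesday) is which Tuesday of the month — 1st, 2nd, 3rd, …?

3rd

Day 19 falls in week ⌈19/7⌉ of the month.
Days 1–7 hold the 1st Tuesday, 8–14 the 2nd, 15–21 the 3rd, 22–28 the 4th, 29–31 the 5th.
19 is in the range for the 3rd.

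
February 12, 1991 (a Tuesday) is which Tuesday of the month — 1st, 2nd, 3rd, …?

Day 12 falls in week ⌈12/7⌉ of the month.
Days 1–7 hold the 1st Tuesday, 8–14 the 2nd, 15–21 the 3rd, 22–28 the 4th, 29–31 the 5th.
12 is in the range for the 2nd.

2nd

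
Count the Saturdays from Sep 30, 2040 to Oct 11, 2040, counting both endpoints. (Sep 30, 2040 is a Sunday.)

Sep 30, 2040 is a Sunday; the first Saturday on or after it is Oct 6, 2040 (6 days later).
From Oct 6, 2040 to Oct 11, 2040 is 11 − 6 = 5 days.
5 ÷ 7 = 0 full weeks with remainder 5, so 0 more Saturdays after the first → 1.

1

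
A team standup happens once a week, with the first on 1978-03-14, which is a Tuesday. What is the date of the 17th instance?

1978-07-04

The 17th occurrence is 16 intervals after the first: 16 × 7 = 112 days after 1978-03-14.
March has 31 days — 17 days to the end of March leaves 95.
April has 30 days (65 left).
May has 31 days (34 left).
June has 30 days (4 left).
4 days into July → 1978-07-04.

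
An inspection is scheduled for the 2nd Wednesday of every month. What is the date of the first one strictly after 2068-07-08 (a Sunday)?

2068-07-11

July 2068 starts on a Sunday; its first Wednesday is the 4th, so the 2nd Wednesday is the 11th — 2068-07-11.
2068-07-11 is after 2068-07-08, so that is the next one.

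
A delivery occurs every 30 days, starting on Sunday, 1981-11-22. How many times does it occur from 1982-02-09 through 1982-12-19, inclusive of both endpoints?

Occurrences land 30·i days after 1981-11-22 for i = 0, 1, 2, …
1982-02-09 is 79 days after the start; 79 ÷ 30 = 2 remainder 19; since the remainder is 19, round up to i = 3. First occurrence in the window: #4 on 1982-02-20 (3×30 = 90 days in).
1982-12-19 is 392 days after the start; 392 ÷ 30 = 13 remainder 2. Last occurrence in the window: #14 on 1982-12-17.
Occurrences #4 through #14: 11 in total.

11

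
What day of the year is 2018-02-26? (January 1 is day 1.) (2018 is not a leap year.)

57

Days in months before February: 31 = 31.
Plus 26 days into February → day 57.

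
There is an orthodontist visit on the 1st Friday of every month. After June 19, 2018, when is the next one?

June 2018 starts on a Friday, so its 1st Friday is June 1, 2018.
That is not after June 19, 2018, so look at July 2018.
July 2018 starts on a Sunday, so its 1st Friday is July 6, 2018 (5 days in).

July 6, 2018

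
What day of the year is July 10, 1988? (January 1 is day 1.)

Days in months before July: 31 + 29 + 31 + 30 + 31 + 30 = 182.
Plus 10 days into July → day 192.

192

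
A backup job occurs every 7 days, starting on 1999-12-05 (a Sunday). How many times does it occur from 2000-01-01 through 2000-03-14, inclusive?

11

Occurrences land 7·i days after 1999-12-05 for i = 0, 1, 2, …
2000-01-01 is 27 days after the start; 27 ÷ 7 = 3 remainder 6; since the remainder is 6, round up to i = 4. First occurrence in the window: #5 on 2000-01-02 (4×7 = 28 days in).
2000-03-14 is 100 days after the start; 100 ÷ 7 = 14 remainder 2. Last occurrence in the window: #15 on 2000-03-12.
Occurrences #5 through #15: 11 in total.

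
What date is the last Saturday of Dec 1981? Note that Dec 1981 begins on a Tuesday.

Dec 1981 begins on a Tuesday, so the first Saturday is Dec 5 (4 days later).
Dec 1981 has 31 days. Adding weeks: 5, 12, 19, 26 — the last one ≤ 31 is the 26th.

Dec 26, 1981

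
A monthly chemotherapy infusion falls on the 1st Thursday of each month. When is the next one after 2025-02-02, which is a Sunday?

February 2025 starts on a Saturday, so its 1st Thursday is 2025-02-06 (5 days in).
2025-02-06 is after 2025-02-02, so that is the next one.

2025-02-06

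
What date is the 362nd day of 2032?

January has 31 days (362 − 31 = 331 remain).
February has 29 days (331 − 29 = 302 remain).
March has 31 days (302 − 31 = 271 remain).
April has 30 days (271 − 30 = 241 remain).
May has 31 days (241 − 31 = 210 remain).
June has 30 days (210 − 30 = 180 remain).
July has 31 days (180 − 31 = 149 remain).
August has 31 days (149 − 31 = 118 remain).
September has 30 days (118 − 30 = 88 remain).
October has 31 days (88 − 31 = 57 remain).
November has 30 days (57 − 30 = 27 remain).
27 into December → December 27.

December 27, 2032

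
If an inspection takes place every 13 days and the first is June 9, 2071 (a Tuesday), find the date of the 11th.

October 17, 2071

The 11th occurrence is 10 intervals after the first: 10 × 13 = 130 days after June 9, 2071.
June has 30 days — 21 days to the end of June leaves 109.
July has 31 days (78 left).
August has 31 days (47 left).
September has 30 days (17 left).
17 days into October → October 17, 2071.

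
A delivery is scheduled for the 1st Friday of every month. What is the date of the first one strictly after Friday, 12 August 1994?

2 September 1994

August 1994 starts on a Monday, so its 1st Friday is 5 August 1994 (4 days in).
That is not after 12 August 1994, so look at September 1994.
September 1994 starts on a Thursday, so its 1st Friday is 2 September 1994 (1 day in).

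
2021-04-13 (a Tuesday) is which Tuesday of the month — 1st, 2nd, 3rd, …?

Day 13 falls in week ⌈13/7⌉ of the month.
Days 1–7 hold the 1st Tuesday, 8–14 the 2nd, 15–21 the 3rd, 22–28 the 4th, 29–31 the 5th.
13 is in the range for the 2nd.

2nd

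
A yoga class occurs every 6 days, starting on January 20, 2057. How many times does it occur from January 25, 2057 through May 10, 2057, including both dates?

18

Occurrences land 6·i days after January 20, 2057 for i = 0, 1, 2, …
January 25, 2057 is 5 days after the start; 5 ÷ 6 = 0 remainder 5; since the remainder is 5, round up to i = 1. First occurrence in the window: #2 on January 26, 2057 (1×6 = 6 days in).
May 10, 2057 is 110 days after the start; 110 ÷ 6 = 18 remainder 2. Last occurrence in the window: #19 on May 8, 2057.
Occurrences #2 through #19: 18 in total.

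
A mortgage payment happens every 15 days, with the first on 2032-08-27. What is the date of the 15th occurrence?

The 15th occurrence is 14 intervals after the first: 14 × 15 = 210 days after 2032-08-27.
August has 31 days — 4 days to the end of August leaves 206.
September has 30 days (176 left).
October has 31 days (145 left).
November has 30 days (115 left).
December has 31 days (84 left).
January has 31 days (53 left).
February has 28 days (25 left).
25 days into March → 2033-03-25.

2033-03-25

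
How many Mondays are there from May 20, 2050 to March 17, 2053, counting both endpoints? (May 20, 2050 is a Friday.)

May 20, 2050 is a Friday; the first Monday on or after it is May 23, 2050 (3 days later).
From May 23, 2050 to March 17, 2053: 222 + 365 + 366 + 76 = 1029 days (rest of 2050, 2051, 2052, to March 17, 2053 in 2053).
1029 ÷ 7 = 147 full weeks with remainder 0, so 147 more Mondays after the first → 148.

148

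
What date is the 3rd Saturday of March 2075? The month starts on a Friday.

March 16, 2075

March 2075 begins on a Friday, so the first Saturday is March 2 (1 day later).
The 3rd Saturday is 2 weeks later: 2 + 14 = 16.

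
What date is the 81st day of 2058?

January has 31 days (81 − 31 = 50 remain).
February has 28 days (50 − 28 = 22 remain).
22 into March → March 22.

2058-03-22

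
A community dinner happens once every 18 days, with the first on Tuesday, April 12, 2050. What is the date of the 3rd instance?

The 3rd occurrence is 2 intervals after the first: 2 × 18 = 36 days after April 12, 2050.
April has 30 days — 18 days to the end of April leaves 18.
18 days into May → May 18, 2050.

May 18, 2050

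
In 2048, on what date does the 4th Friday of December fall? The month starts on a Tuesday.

December 2048 begins on a Tuesday, so the first Friday is December 4 (3 days later).
The 4th Friday is 3 weeks later: 4 + 21 = 25.

December 25, 2048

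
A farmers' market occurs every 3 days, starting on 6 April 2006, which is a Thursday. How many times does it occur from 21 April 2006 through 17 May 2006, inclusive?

9

Occurrences land 3·i days after 6 April 2006 for i = 0, 1, 2, …
21 April 2006 is 15 days after the start; 15 ÷ 3 = 5 remainder 0. First occurrence in the window: #6 on 21 April 2006 (5×3 = 15 days in).
17 May 2006 is 41 days after the start; 41 ÷ 3 = 13 remainder 2. Last occurrence in the window: #14 on 15 May 2006.
Occurrences #6 through #14: 9 in total.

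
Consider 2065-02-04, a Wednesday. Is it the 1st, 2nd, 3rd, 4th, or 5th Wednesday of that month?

Day 4 falls in week ⌈4/7⌉ of the month.
Days 1–7 hold the 1st Wednesday, 8–14 the 2nd, 15–21 the 3rd, 22–28 the 4th, 29–31 the 5th.
4 is in the range for the 1st.

1st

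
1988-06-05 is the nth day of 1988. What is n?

Days in months before June: 31 + 29 + 31 + 30 + 31 = 152.
Plus 5 days into June → day 157.

157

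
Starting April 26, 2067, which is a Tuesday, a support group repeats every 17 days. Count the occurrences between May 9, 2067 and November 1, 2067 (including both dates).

11

Occurrences land 17·i days after April 26, 2067 for i = 0, 1, 2, …
May 9, 2067 is 13 days after the start; 13 ÷ 17 = 0 remainder 13; since the remainder is 13, round up to i = 1. First occurrence in the window: #2 on May 13, 2067 (1×17 = 17 days in).
November 1, 2067 is 189 days after the start; 189 ÷ 17 = 11 remainder 2. Last occurrence in the window: #12 on October 30, 2067.
Occurrences #2 through #12: 11 in total.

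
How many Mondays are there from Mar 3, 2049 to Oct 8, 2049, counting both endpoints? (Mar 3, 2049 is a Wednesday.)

Mar 3, 2049 is a Wednesday; the first Monday on or after it is Mar 8, 2049 (5 days later).
From Mar 8, 2049 to Oct 8, 2049: 23 + 30 + 31 + 30 + 31 + 31 + 30 + 8 = 214 days (rest of Mar, Apr, May, Jun, Jul, Aug, Sep, Oct).
214 ÷ 7 = 30 full weeks with remainder 4, so 30 more Mondays after the first → 31.

31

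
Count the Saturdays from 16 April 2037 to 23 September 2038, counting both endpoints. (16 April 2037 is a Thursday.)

16 April 2037 is a Thursday; the first Saturday on or after it is 18 April 2037 (2 days later).
From 18 April 2037 to 23 September 2038: 257 + 266 = 523 days (rest of 2037, to 23 September 2038 in 2038).
523 ÷ 7 = 74 full weeks with remainder 5, so 74 more Saturdays after the first → 75.

75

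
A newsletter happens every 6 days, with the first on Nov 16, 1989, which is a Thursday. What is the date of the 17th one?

The 17th occurrence is 16 intervals after the first: 16 × 6 = 96 days after Nov 16, 1989.
Nov has 30 days — 14 days to the end of Nov leaves 82.
Dec has 31 days (51 left).
Jan has 31 days (20 left).
20 days into Feb → Feb 20, 1990.

Feb 20, 1990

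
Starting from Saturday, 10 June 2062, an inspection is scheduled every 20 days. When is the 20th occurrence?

25 June 2063

The 20th occurrence is 19 intervals after the first: 19 × 20 = 380 days after 10 June 2062.
June has 30 days — 20 days to the end of June leaves 360.
July has 31 days (329 left).
August has 31 days (298 left).
September has 30 days (268 left).
October has 31 days (237 left).
November has 30 days (207 left).
December has 31 days (176 left).
January has 31 days (145 left).
February has 28 days (117 left).
March has 31 days (86 left).
April has 30 days (56 left).
May has 31 days (25 left).
25 days into June → 25 June 2063.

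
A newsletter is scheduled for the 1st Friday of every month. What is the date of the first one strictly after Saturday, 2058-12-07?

2059-01-03

December 2058 starts on a Sunday, so its 1st Friday is 2058-12-06 (5 days in).
That is not after 2058-12-07, so look at January 2059.
January 2059 starts on a Wednesday, so its 1st Friday is 2059-01-03 (2 days in).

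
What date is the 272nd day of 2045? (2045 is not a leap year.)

September 29, 2045

January has 31 days (272 − 31 = 241 remain).
February has 28 days (241 − 28 = 213 remain).
March has 31 days (213 − 31 = 182 remain).
April has 30 days (182 − 30 = 152 remain).
May has 31 days (152 − 31 = 121 remain).
June has 30 days (121 − 30 = 91 remain).
July has 31 days (91 − 31 = 60 remain).
August has 31 days (60 − 31 = 29 remain).
29 into September → September 29.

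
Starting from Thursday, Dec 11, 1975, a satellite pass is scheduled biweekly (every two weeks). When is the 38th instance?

May 12, 1977

The 38th occurrence is 37 intervals after the first: 37 × 14 = 518 days after Dec 11, 1975.
Dec has 31 days — 20 days to the end of Dec leaves 498.
1976 has 366 days (132 left).
Jan has 31 days (101 left).
Feb has 28 days (73 left).
Mar has 31 days (42 left).
Apr has 30 days (12 left).
12 days into May → May 12, 1977.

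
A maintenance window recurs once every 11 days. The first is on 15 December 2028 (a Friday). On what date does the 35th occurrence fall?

The 35th occurrence is 34 intervals after the first: 34 × 11 = 374 days after 15 December 2028.
December has 31 days — 16 days to the end of December leaves 358.
January has 31 days (327 left).
February has 28 days (299 left).
March has 31 days (268 left).
April has 30 days (238 left).
May has 31 days (207 left).
June has 30 days (177 left).
July has 31 days (146 left).
August has 31 days (115 left).
September has 30 days (85 left).
October has 31 days (54 left).
November has 30 days (24 left).
24 days into December → 24 December 2029.

24 December 2029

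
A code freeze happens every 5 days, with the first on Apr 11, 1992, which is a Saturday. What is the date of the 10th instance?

The 10th occurrence is 9 intervals after the first: 9 × 5 = 45 days after Apr 11, 1992.
Apr has 30 days — 19 days to the end of Apr leaves 26.
26 days into May → May 26, 1992.

May 26, 1992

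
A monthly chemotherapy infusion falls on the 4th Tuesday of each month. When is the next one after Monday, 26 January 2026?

27 January 2026

January 2026 starts on a Thursday; its first Tuesday is the 6th, so the 4th Tuesday is the 27th — 27 January 2026.
27 January 2026 is after 26 January 2026, so that is the next one.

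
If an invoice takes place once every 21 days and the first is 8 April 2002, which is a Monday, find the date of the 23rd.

14 July 2003

The 23rd occurrence is 22 intervals after the first: 22 × 21 = 462 days after 8 April 2002.
April has 30 days — 22 days to the end of April leaves 440.
From end of April to end of 2002 is 245 days (195 left).
January has 31 days (164 left).
February has 28 days (136 left).
March has 31 days (105 left).
April has 30 days (75 left).
May has 31 days (44 left).
June has 30 days (14 left).
14 days into July → 14 July 2003.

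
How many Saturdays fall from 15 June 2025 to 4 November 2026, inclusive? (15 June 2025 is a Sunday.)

72

15 June 2025 is a Sunday; the first Saturday on or after it is 21 June 2025 (6 days later).
From 21 June 2025 to 4 November 2026: 193 + 308 = 501 days (rest of 2025, to 4 November 2026 in 2026).
501 ÷ 7 = 71 full weeks with remainder 4, so 71 more Saturdays after the first → 72.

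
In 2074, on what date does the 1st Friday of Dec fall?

The first Friday of Dec 2074 is Dec 7.

Dec 7, 2074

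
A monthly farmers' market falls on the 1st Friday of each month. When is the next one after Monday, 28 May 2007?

1 June 2007

May 2007 starts on a Tuesday, so its 1st Friday is 4 May 2007 (3 days in).
That is not after 28 May 2007, so look at June 2007.
June 2007 starts on a Friday, so its 1st Friday is 1 June 2007.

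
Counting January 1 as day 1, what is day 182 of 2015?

Jan has 31 days (182 − 31 = 151 remain).
Feb has 28 days (151 − 28 = 123 remain).
Mar has 31 days (123 − 31 = 92 remain).
Apr has 30 days (92 − 30 = 62 remain).
May has 31 days (62 − 31 = 31 remain).
Jun has 30 days (31 − 30 = 1 remain).
1 into Jul → Jul 1.

Jul 1, 2015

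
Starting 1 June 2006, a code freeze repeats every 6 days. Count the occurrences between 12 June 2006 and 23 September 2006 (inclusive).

Occurrences land 6·i days after 1 June 2006 for i = 0, 1, 2, …
12 June 2006 is 11 days after the start; 11 ÷ 6 = 1 remainder 5; since the remainder is 5, round up to i = 2. First occurrence in the window: #3 on 13 June 2006 (2×6 = 12 days in).
23 September 2006 is 114 days after the start; 114 ÷ 6 = 19 remainder 0. Last occurrence in the window: #20 on 23 September 2006.
Occurrences #3 through #20: 18 in total.

18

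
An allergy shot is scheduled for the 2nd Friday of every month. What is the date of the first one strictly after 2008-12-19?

2009-01-09

December 2008 starts on a Monday; its first Friday is the 5th, so the 2nd Friday is the 12th — 2008-12-12.
That is not after 2008-12-19, so look at January 2009.
January 2009 starts on a Thursday; its first Friday is the 2nd, so the 2nd Friday is the 9th — 2009-01-09.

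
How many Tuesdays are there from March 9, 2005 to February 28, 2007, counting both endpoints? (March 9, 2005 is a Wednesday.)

103

March 9, 2005 is a Wednesday; the first Tuesday on or after it is March 15, 2005 (6 days later).
From March 15, 2005 to February 28, 2007: 291 + 365 + 59 = 715 days (rest of 2005, 2006, to February 28, 2007 in 2007).
715 ÷ 7 = 102 full weeks with remainder 1, so 102 more Tuesdays after the first → 103.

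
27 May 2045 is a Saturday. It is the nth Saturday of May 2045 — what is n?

4th

Day 27 falls in week ⌈27/7⌉ of the month.
Days 1–7 hold the 1st Saturday, 8–14 the 2nd, 15–21 the 3rd, 22–28 the 4th, 29–31 the 5th.
27 is in the range for the 4th.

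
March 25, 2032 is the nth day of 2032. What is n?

Days in months before March: 31 + 29 = 60.
Plus 25 days into March → day 85.

85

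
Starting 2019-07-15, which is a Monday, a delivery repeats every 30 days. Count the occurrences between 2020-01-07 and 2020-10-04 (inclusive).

Occurrences land 30·i days after 2019-07-15 for i = 0, 1, 2, …
2020-01-07 is 176 days after the start; 176 ÷ 30 = 5 remainder 26; since the remainder is 26, round up to i = 6. First occurrence in the window: #7 on 2020-01-11 (6×30 = 180 days in).
2020-10-04 is 447 days after the start; 447 ÷ 30 = 14 remainder 27. Last occurrence in the window: #15 on 2020-09-07.
Occurrences #7 through #15: 9 in total.

9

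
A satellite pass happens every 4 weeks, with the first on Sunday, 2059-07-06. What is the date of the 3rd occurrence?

The 3rd occurrence is 2 intervals after the first: 2 × 28 = 56 days after 2059-07-06.
July has 31 days — 25 days to the end of July leaves 31.
31 days into August → 2059-08-31.

2059-08-31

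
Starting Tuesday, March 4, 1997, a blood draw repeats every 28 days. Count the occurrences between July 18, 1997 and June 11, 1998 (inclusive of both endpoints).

Occurrences land 28·i days after March 4, 1997 for i = 0, 1, 2, …
July 18, 1997 is 136 days after the start; 136 ÷ 28 = 4 remainder 24; since the remainder is 24, round up to i = 5. First occurrence in the window: #6 on July 22, 1997 (5×28 = 140 days in).
June 11, 1998 is 464 days after the start; 464 ÷ 28 = 16 remainder 16. Last occurrence in the window: #17 on May 26, 1998.
Occurrences #6 through #17: 12 in total.

12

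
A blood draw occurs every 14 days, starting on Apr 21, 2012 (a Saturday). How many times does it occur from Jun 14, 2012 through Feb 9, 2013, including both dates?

Occurrences land 14·i days after Apr 21, 2012 for i = 0, 1, 2, …
Jun 14, 2012 is 54 days after the start; 54 ÷ 14 = 3 remainder 12; since the remainder is 12, round up to i = 4. First occurrence in the window: #5 on Jun 16, 2012 (4×14 = 56 days in).
Feb 9, 2013 is 294 days after the start; 294 ÷ 14 = 21 remainder 0. Last occurrence in the window: #22 on Feb 9, 2013.
Occurrences #5 through #22: 18 in total.

18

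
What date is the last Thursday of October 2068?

2068-10-25

October 2068 begins on a Monday, so the first Thursday is October 4 (3 days later).
October 2068 has 31 days. Adding weeks: 4, 11, 18, 25 — the last one ≤ 31 is the 25th.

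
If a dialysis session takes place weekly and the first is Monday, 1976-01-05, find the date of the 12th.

The 12th occurrence is 11 intervals after the first: 11 × 7 = 77 days after 1976-01-05.
January has 31 days — 26 days to the end of January leaves 51.
February has 29 days (22 left).
22 days into March → 1976-03-22.

1976-03-22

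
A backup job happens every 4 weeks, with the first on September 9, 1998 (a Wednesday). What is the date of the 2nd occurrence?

October 7, 1998

The 2nd occurrence is 1 interval after the first: 1 × 28 = 28 days after September 9, 1998.
September has 30 days — 21 days to the end of September leaves 7.
7 days into October → October 7, 1998.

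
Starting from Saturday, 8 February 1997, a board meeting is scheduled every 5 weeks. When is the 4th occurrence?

The 4th occurrence is 3 intervals after the first: 3 × 35 = 105 days after 8 February 1997.
February has 28 days — 20 days to the end of February leaves 85.
March has 31 days (54 left).
April has 30 days (24 left).
24 days into May → 24 May 1997.

24 May 1997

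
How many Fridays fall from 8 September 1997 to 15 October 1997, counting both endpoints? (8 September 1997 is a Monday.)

8 September 1997 is a Monday; the first Friday on or after it is 12 September 1997 (4 days later).
From 12 September 1997 to 15 October 1997: 18 + 15 = 33 days (rest of September, October).
33 ÷ 7 = 4 full weeks with remainder 5, so 4 more Fridays after the first → 5.

5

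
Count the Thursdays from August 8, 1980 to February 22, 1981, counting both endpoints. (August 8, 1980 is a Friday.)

28

August 8, 1980 is a Friday; the first Thursday on or after it is August 14, 1980 (6 days later).
From August 14, 1980 to February 22, 1981: 17 + 30 + 31 + 30 + 31 + 31 + 22 = 192 days (rest of August, September, October, November, December, January, February).
192 ÷ 7 = 27 full weeks with remainder 3, so 27 more Thursdays after the first → 28.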